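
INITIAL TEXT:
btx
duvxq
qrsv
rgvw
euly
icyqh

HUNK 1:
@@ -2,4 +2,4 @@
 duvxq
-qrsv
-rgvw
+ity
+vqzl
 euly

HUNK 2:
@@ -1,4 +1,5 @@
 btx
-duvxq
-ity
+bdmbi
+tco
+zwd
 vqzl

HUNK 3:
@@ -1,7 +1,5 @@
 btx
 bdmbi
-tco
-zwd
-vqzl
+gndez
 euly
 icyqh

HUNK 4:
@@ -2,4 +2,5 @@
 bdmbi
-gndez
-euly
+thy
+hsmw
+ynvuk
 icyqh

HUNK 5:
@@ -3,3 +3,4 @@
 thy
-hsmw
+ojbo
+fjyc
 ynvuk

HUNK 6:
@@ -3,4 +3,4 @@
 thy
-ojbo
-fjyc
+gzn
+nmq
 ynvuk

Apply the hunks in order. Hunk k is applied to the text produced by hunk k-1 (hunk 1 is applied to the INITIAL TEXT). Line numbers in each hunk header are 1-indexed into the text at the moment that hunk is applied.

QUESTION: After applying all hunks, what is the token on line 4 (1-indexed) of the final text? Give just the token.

Answer: gzn

Derivation:
Hunk 1: at line 2 remove [qrsv,rgvw] add [ity,vqzl] -> 6 lines: btx duvxq ity vqzl euly icyqh
Hunk 2: at line 1 remove [duvxq,ity] add [bdmbi,tco,zwd] -> 7 lines: btx bdmbi tco zwd vqzl euly icyqh
Hunk 3: at line 1 remove [tco,zwd,vqzl] add [gndez] -> 5 lines: btx bdmbi gndez euly icyqh
Hunk 4: at line 2 remove [gndez,euly] add [thy,hsmw,ynvuk] -> 6 lines: btx bdmbi thy hsmw ynvuk icyqh
Hunk 5: at line 3 remove [hsmw] add [ojbo,fjyc] -> 7 lines: btx bdmbi thy ojbo fjyc ynvuk icyqh
Hunk 6: at line 3 remove [ojbo,fjyc] add [gzn,nmq] -> 7 lines: btx bdmbi thy gzn nmq ynvuk icyqh
Final line 4: gzn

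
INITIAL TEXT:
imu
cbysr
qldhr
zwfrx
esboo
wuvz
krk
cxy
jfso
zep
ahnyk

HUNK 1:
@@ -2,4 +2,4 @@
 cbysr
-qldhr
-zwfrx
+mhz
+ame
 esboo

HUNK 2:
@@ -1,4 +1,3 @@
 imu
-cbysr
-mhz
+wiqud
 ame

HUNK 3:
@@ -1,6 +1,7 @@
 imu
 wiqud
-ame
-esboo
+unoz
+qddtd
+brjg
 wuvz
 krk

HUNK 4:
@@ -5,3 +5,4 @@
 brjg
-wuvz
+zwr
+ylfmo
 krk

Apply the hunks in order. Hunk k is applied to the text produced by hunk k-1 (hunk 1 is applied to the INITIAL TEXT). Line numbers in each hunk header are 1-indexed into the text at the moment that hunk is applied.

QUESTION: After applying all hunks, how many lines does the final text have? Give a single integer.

Answer: 12

Derivation:
Hunk 1: at line 2 remove [qldhr,zwfrx] add [mhz,ame] -> 11 lines: imu cbysr mhz ame esboo wuvz krk cxy jfso zep ahnyk
Hunk 2: at line 1 remove [cbysr,mhz] add [wiqud] -> 10 lines: imu wiqud ame esboo wuvz krk cxy jfso zep ahnyk
Hunk 3: at line 1 remove [ame,esboo] add [unoz,qddtd,brjg] -> 11 lines: imu wiqud unoz qddtd brjg wuvz krk cxy jfso zep ahnyk
Hunk 4: at line 5 remove [wuvz] add [zwr,ylfmo] -> 12 lines: imu wiqud unoz qddtd brjg zwr ylfmo krk cxy jfso zep ahnyk
Final line count: 12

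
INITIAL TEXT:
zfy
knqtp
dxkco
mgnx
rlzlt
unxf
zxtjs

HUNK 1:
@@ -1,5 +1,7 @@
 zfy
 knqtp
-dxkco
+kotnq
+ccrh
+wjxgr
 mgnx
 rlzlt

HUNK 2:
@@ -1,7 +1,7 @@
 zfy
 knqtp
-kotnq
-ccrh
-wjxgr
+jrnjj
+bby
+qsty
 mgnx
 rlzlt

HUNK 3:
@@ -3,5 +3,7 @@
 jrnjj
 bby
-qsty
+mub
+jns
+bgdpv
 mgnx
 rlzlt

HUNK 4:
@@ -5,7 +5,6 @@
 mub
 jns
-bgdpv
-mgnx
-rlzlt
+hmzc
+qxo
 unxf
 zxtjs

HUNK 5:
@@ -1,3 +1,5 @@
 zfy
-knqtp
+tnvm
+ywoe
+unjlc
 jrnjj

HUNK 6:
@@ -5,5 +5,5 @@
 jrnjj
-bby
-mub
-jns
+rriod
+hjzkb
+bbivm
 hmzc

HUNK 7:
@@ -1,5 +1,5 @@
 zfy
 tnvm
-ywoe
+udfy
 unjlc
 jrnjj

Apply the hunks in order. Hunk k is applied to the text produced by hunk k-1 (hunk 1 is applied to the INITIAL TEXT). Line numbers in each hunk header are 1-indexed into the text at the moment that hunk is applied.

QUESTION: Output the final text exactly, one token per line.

Answer: zfy
tnvm
udfy
unjlc
jrnjj
rriod
hjzkb
bbivm
hmzc
qxo
unxf
zxtjs

Derivation:
Hunk 1: at line 1 remove [dxkco] add [kotnq,ccrh,wjxgr] -> 9 lines: zfy knqtp kotnq ccrh wjxgr mgnx rlzlt unxf zxtjs
Hunk 2: at line 1 remove [kotnq,ccrh,wjxgr] add [jrnjj,bby,qsty] -> 9 lines: zfy knqtp jrnjj bby qsty mgnx rlzlt unxf zxtjs
Hunk 3: at line 3 remove [qsty] add [mub,jns,bgdpv] -> 11 lines: zfy knqtp jrnjj bby mub jns bgdpv mgnx rlzlt unxf zxtjs
Hunk 4: at line 5 remove [bgdpv,mgnx,rlzlt] add [hmzc,qxo] -> 10 lines: zfy knqtp jrnjj bby mub jns hmzc qxo unxf zxtjs
Hunk 5: at line 1 remove [knqtp] add [tnvm,ywoe,unjlc] -> 12 lines: zfy tnvm ywoe unjlc jrnjj bby mub jns hmzc qxo unxf zxtjs
Hunk 6: at line 5 remove [bby,mub,jns] add [rriod,hjzkb,bbivm] -> 12 lines: zfy tnvm ywoe unjlc jrnjj rriod hjzkb bbivm hmzc qxo unxf zxtjs
Hunk 7: at line 1 remove [ywoe] add [udfy] -> 12 lines: zfy tnvm udfy unjlc jrnjj rriod hjzkb bbivm hmzc qxo unxf zxtjs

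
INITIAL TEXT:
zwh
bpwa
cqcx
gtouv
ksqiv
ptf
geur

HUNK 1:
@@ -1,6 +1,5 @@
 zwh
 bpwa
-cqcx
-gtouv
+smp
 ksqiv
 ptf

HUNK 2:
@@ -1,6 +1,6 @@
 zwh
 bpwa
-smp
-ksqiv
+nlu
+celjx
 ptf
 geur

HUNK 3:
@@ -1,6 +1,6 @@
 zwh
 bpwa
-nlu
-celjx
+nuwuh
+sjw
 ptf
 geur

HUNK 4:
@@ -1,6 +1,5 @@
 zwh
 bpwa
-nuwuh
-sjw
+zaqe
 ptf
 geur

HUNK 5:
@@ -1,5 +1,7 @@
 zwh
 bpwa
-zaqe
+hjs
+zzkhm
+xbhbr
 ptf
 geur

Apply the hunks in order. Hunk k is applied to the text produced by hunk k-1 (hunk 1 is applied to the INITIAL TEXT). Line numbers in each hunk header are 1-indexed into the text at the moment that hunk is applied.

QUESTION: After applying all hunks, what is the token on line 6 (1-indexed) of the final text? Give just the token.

Hunk 1: at line 1 remove [cqcx,gtouv] add [smp] -> 6 lines: zwh bpwa smp ksqiv ptf geur
Hunk 2: at line 1 remove [smp,ksqiv] add [nlu,celjx] -> 6 lines: zwh bpwa nlu celjx ptf geur
Hunk 3: at line 1 remove [nlu,celjx] add [nuwuh,sjw] -> 6 lines: zwh bpwa nuwuh sjw ptf geur
Hunk 4: at line 1 remove [nuwuh,sjw] add [zaqe] -> 5 lines: zwh bpwa zaqe ptf geur
Hunk 5: at line 1 remove [zaqe] add [hjs,zzkhm,xbhbr] -> 7 lines: zwh bpwa hjs zzkhm xbhbr ptf geur
Final line 6: ptf

Answer: ptf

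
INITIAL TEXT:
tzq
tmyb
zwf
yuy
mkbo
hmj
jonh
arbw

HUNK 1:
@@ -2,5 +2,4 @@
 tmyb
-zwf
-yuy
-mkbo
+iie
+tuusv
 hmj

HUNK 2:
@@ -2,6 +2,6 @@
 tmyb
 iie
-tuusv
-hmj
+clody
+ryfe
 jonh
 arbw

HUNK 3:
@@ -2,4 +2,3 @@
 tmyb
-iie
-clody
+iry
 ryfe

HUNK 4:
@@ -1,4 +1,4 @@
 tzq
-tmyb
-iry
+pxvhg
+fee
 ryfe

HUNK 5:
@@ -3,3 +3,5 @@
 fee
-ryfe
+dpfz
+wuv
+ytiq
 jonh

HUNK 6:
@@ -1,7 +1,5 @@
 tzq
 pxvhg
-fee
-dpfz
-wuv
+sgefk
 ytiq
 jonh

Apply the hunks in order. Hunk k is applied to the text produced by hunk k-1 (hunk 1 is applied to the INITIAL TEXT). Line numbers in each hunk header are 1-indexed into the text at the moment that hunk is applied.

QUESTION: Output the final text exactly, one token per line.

Hunk 1: at line 2 remove [zwf,yuy,mkbo] add [iie,tuusv] -> 7 lines: tzq tmyb iie tuusv hmj jonh arbw
Hunk 2: at line 2 remove [tuusv,hmj] add [clody,ryfe] -> 7 lines: tzq tmyb iie clody ryfe jonh arbw
Hunk 3: at line 2 remove [iie,clody] add [iry] -> 6 lines: tzq tmyb iry ryfe jonh arbw
Hunk 4: at line 1 remove [tmyb,iry] add [pxvhg,fee] -> 6 lines: tzq pxvhg fee ryfe jonh arbw
Hunk 5: at line 3 remove [ryfe] add [dpfz,wuv,ytiq] -> 8 lines: tzq pxvhg fee dpfz wuv ytiq jonh arbw
Hunk 6: at line 1 remove [fee,dpfz,wuv] add [sgefk] -> 6 lines: tzq pxvhg sgefk ytiq jonh arbw

Answer: tzq
pxvhg
sgefk
ytiq
jonh
arbw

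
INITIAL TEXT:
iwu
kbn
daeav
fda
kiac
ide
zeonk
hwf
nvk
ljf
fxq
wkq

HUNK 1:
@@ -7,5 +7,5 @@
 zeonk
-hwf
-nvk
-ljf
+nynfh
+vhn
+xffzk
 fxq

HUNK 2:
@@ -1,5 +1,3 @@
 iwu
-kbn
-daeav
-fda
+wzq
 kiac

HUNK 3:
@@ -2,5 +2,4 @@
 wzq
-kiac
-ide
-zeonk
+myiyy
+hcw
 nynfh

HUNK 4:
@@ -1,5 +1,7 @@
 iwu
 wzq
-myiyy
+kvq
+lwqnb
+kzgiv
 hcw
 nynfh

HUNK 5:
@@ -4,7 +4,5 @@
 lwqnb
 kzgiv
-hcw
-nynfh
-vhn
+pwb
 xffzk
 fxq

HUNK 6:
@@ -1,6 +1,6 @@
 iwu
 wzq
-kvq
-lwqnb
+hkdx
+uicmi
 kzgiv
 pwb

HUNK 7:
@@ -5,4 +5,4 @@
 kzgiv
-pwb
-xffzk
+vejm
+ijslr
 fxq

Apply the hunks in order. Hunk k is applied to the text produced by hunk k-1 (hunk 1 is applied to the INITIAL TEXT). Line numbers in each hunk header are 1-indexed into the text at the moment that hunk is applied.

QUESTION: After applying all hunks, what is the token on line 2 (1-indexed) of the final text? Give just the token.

Hunk 1: at line 7 remove [hwf,nvk,ljf] add [nynfh,vhn,xffzk] -> 12 lines: iwu kbn daeav fda kiac ide zeonk nynfh vhn xffzk fxq wkq
Hunk 2: at line 1 remove [kbn,daeav,fda] add [wzq] -> 10 lines: iwu wzq kiac ide zeonk nynfh vhn xffzk fxq wkq
Hunk 3: at line 2 remove [kiac,ide,zeonk] add [myiyy,hcw] -> 9 lines: iwu wzq myiyy hcw nynfh vhn xffzk fxq wkq
Hunk 4: at line 1 remove [myiyy] add [kvq,lwqnb,kzgiv] -> 11 lines: iwu wzq kvq lwqnb kzgiv hcw nynfh vhn xffzk fxq wkq
Hunk 5: at line 4 remove [hcw,nynfh,vhn] add [pwb] -> 9 lines: iwu wzq kvq lwqnb kzgiv pwb xffzk fxq wkq
Hunk 6: at line 1 remove [kvq,lwqnb] add [hkdx,uicmi] -> 9 lines: iwu wzq hkdx uicmi kzgiv pwb xffzk fxq wkq
Hunk 7: at line 5 remove [pwb,xffzk] add [vejm,ijslr] -> 9 lines: iwu wzq hkdx uicmi kzgiv vejm ijslr fxq wkq
Final line 2: wzq

Answer: wzq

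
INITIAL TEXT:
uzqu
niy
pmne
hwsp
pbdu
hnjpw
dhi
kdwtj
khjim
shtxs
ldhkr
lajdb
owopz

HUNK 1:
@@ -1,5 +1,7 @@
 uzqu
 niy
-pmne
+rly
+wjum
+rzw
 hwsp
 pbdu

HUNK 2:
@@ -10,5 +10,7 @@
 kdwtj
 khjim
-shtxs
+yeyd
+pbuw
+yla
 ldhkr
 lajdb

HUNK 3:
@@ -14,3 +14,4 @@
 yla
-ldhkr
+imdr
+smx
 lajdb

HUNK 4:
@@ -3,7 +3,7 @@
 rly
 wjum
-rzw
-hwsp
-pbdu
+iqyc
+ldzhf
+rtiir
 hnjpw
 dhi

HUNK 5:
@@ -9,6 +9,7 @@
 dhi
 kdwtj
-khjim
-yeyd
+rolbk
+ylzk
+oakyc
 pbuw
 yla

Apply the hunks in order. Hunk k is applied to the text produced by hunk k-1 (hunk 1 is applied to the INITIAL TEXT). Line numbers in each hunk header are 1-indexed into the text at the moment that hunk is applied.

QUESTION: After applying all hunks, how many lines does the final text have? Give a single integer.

Hunk 1: at line 1 remove [pmne] add [rly,wjum,rzw] -> 15 lines: uzqu niy rly wjum rzw hwsp pbdu hnjpw dhi kdwtj khjim shtxs ldhkr lajdb owopz
Hunk 2: at line 10 remove [shtxs] add [yeyd,pbuw,yla] -> 17 lines: uzqu niy rly wjum rzw hwsp pbdu hnjpw dhi kdwtj khjim yeyd pbuw yla ldhkr lajdb owopz
Hunk 3: at line 14 remove [ldhkr] add [imdr,smx] -> 18 lines: uzqu niy rly wjum rzw hwsp pbdu hnjpw dhi kdwtj khjim yeyd pbuw yla imdr smx lajdb owopz
Hunk 4: at line 3 remove [rzw,hwsp,pbdu] add [iqyc,ldzhf,rtiir] -> 18 lines: uzqu niy rly wjum iqyc ldzhf rtiir hnjpw dhi kdwtj khjim yeyd pbuw yla imdr smx lajdb owopz
Hunk 5: at line 9 remove [khjim,yeyd] add [rolbk,ylzk,oakyc] -> 19 lines: uzqu niy rly wjum iqyc ldzhf rtiir hnjpw dhi kdwtj rolbk ylzk oakyc pbuw yla imdr smx lajdb owopz
Final line count: 19

Answer: 19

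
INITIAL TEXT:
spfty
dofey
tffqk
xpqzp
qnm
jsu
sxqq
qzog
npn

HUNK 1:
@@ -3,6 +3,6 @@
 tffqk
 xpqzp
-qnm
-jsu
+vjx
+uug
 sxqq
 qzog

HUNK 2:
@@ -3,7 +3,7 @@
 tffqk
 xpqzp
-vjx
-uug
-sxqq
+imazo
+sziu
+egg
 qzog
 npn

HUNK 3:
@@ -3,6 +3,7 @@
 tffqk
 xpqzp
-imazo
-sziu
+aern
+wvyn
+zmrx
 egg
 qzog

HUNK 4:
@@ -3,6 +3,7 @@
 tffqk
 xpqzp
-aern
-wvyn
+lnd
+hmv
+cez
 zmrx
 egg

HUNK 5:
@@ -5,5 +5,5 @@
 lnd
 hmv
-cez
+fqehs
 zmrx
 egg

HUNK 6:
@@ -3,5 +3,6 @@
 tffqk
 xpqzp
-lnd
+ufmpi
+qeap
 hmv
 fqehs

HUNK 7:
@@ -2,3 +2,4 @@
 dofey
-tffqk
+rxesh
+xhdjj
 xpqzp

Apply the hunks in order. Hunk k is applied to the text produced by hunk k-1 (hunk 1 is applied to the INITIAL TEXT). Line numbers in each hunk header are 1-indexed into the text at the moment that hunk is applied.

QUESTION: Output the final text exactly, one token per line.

Answer: spfty
dofey
rxesh
xhdjj
xpqzp
ufmpi
qeap
hmv
fqehs
zmrx
egg
qzog
npn

Derivation:
Hunk 1: at line 3 remove [qnm,jsu] add [vjx,uug] -> 9 lines: spfty dofey tffqk xpqzp vjx uug sxqq qzog npn
Hunk 2: at line 3 remove [vjx,uug,sxqq] add [imazo,sziu,egg] -> 9 lines: spfty dofey tffqk xpqzp imazo sziu egg qzog npn
Hunk 3: at line 3 remove [imazo,sziu] add [aern,wvyn,zmrx] -> 10 lines: spfty dofey tffqk xpqzp aern wvyn zmrx egg qzog npn
Hunk 4: at line 3 remove [aern,wvyn] add [lnd,hmv,cez] -> 11 lines: spfty dofey tffqk xpqzp lnd hmv cez zmrx egg qzog npn
Hunk 5: at line 5 remove [cez] add [fqehs] -> 11 lines: spfty dofey tffqk xpqzp lnd hmv fqehs zmrx egg qzog npn
Hunk 6: at line 3 remove [lnd] add [ufmpi,qeap] -> 12 lines: spfty dofey tffqk xpqzp ufmpi qeap hmv fqehs zmrx egg qzog npn
Hunk 7: at line 2 remove [tffqk] add [rxesh,xhdjj] -> 13 lines: spfty dofey rxesh xhdjj xpqzp ufmpi qeap hmv fqehs zmrx egg qzog npn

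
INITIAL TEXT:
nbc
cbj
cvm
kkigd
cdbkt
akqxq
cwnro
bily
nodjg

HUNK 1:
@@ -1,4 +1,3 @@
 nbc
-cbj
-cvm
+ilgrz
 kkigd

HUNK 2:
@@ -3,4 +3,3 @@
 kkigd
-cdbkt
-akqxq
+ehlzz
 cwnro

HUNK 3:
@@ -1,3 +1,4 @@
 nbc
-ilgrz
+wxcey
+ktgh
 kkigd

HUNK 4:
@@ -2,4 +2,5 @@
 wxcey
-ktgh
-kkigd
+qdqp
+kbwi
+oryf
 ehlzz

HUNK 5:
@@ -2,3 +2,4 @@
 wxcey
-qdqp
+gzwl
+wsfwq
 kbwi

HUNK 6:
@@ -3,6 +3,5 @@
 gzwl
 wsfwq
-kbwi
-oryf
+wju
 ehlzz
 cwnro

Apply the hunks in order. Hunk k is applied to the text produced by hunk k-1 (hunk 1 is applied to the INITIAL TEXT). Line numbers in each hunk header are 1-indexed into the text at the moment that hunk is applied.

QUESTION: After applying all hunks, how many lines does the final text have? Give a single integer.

Answer: 9

Derivation:
Hunk 1: at line 1 remove [cbj,cvm] add [ilgrz] -> 8 lines: nbc ilgrz kkigd cdbkt akqxq cwnro bily nodjg
Hunk 2: at line 3 remove [cdbkt,akqxq] add [ehlzz] -> 7 lines: nbc ilgrz kkigd ehlzz cwnro bily nodjg
Hunk 3: at line 1 remove [ilgrz] add [wxcey,ktgh] -> 8 lines: nbc wxcey ktgh kkigd ehlzz cwnro bily nodjg
Hunk 4: at line 2 remove [ktgh,kkigd] add [qdqp,kbwi,oryf] -> 9 lines: nbc wxcey qdqp kbwi oryf ehlzz cwnro bily nodjg
Hunk 5: at line 2 remove [qdqp] add [gzwl,wsfwq] -> 10 lines: nbc wxcey gzwl wsfwq kbwi oryf ehlzz cwnro bily nodjg
Hunk 6: at line 3 remove [kbwi,oryf] add [wju] -> 9 lines: nbc wxcey gzwl wsfwq wju ehlzz cwnro bily nodjg
Final line count: 9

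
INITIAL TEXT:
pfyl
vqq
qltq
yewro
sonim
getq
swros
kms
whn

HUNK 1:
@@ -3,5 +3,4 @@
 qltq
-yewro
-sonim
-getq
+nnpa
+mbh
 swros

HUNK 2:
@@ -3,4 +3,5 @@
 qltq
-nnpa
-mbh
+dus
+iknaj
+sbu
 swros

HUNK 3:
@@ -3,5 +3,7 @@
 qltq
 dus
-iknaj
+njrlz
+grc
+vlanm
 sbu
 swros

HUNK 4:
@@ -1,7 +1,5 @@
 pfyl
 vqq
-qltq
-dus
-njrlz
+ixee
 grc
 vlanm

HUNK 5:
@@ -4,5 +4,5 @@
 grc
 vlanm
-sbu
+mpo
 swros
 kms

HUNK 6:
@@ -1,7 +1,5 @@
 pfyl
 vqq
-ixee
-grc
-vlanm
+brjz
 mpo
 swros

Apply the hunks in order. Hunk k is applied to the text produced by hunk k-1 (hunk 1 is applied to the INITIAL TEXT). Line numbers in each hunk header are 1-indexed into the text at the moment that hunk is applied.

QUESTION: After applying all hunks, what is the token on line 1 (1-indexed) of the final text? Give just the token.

Answer: pfyl

Derivation:
Hunk 1: at line 3 remove [yewro,sonim,getq] add [nnpa,mbh] -> 8 lines: pfyl vqq qltq nnpa mbh swros kms whn
Hunk 2: at line 3 remove [nnpa,mbh] add [dus,iknaj,sbu] -> 9 lines: pfyl vqq qltq dus iknaj sbu swros kms whn
Hunk 3: at line 3 remove [iknaj] add [njrlz,grc,vlanm] -> 11 lines: pfyl vqq qltq dus njrlz grc vlanm sbu swros kms whn
Hunk 4: at line 1 remove [qltq,dus,njrlz] add [ixee] -> 9 lines: pfyl vqq ixee grc vlanm sbu swros kms whn
Hunk 5: at line 4 remove [sbu] add [mpo] -> 9 lines: pfyl vqq ixee grc vlanm mpo swros kms whn
Hunk 6: at line 1 remove [ixee,grc,vlanm] add [brjz] -> 7 lines: pfyl vqq brjz mpo swros kms whn
Final line 1: pfyl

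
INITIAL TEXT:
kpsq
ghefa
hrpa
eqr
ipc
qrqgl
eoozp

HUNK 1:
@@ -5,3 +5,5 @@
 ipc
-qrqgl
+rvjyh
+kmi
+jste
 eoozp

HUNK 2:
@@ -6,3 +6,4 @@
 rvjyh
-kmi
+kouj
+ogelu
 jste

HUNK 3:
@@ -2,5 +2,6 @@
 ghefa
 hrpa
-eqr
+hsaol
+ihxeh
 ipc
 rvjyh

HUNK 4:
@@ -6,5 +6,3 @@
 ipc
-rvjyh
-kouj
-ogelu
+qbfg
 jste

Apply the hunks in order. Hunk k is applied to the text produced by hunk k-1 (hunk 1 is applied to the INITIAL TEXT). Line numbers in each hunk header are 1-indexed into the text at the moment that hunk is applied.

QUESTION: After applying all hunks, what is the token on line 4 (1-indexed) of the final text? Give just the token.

Answer: hsaol

Derivation:
Hunk 1: at line 5 remove [qrqgl] add [rvjyh,kmi,jste] -> 9 lines: kpsq ghefa hrpa eqr ipc rvjyh kmi jste eoozp
Hunk 2: at line 6 remove [kmi] add [kouj,ogelu] -> 10 lines: kpsq ghefa hrpa eqr ipc rvjyh kouj ogelu jste eoozp
Hunk 3: at line 2 remove [eqr] add [hsaol,ihxeh] -> 11 lines: kpsq ghefa hrpa hsaol ihxeh ipc rvjyh kouj ogelu jste eoozp
Hunk 4: at line 6 remove [rvjyh,kouj,ogelu] add [qbfg] -> 9 lines: kpsq ghefa hrpa hsaol ihxeh ipc qbfg jste eoozp
Final line 4: hsaol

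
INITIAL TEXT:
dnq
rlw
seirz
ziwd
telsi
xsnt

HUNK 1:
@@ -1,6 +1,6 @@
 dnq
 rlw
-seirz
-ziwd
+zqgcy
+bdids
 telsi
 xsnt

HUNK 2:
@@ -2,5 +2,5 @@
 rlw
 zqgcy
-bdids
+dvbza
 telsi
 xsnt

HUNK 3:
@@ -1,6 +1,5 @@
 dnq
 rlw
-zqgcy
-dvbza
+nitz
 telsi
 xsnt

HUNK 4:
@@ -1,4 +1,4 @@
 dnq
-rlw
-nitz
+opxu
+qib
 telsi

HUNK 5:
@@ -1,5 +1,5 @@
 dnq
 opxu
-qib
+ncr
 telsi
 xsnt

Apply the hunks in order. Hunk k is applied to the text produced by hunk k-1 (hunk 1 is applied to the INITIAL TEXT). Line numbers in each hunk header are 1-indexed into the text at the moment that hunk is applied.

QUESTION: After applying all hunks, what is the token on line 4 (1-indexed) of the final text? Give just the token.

Answer: telsi

Derivation:
Hunk 1: at line 1 remove [seirz,ziwd] add [zqgcy,bdids] -> 6 lines: dnq rlw zqgcy bdids telsi xsnt
Hunk 2: at line 2 remove [bdids] add [dvbza] -> 6 lines: dnq rlw zqgcy dvbza telsi xsnt
Hunk 3: at line 1 remove [zqgcy,dvbza] add [nitz] -> 5 lines: dnq rlw nitz telsi xsnt
Hunk 4: at line 1 remove [rlw,nitz] add [opxu,qib] -> 5 lines: dnq opxu qib telsi xsnt
Hunk 5: at line 1 remove [qib] add [ncr] -> 5 lines: dnq opxu ncr telsi xsnt
Final line 4: telsi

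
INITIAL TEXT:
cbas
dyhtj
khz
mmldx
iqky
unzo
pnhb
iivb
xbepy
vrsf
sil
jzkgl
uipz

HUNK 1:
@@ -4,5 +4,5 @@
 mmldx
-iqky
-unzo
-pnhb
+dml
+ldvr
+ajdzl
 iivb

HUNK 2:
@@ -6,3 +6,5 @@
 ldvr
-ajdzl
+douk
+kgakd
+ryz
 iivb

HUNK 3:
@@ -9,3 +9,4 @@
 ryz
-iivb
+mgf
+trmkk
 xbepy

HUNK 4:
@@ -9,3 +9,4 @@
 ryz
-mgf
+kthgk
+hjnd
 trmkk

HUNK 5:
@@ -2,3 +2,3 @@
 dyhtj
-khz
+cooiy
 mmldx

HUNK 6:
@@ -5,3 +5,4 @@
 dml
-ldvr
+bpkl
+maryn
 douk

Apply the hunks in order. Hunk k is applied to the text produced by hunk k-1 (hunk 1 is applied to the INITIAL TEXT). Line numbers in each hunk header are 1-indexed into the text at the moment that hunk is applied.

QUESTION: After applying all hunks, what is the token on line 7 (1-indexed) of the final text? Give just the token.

Hunk 1: at line 4 remove [iqky,unzo,pnhb] add [dml,ldvr,ajdzl] -> 13 lines: cbas dyhtj khz mmldx dml ldvr ajdzl iivb xbepy vrsf sil jzkgl uipz
Hunk 2: at line 6 remove [ajdzl] add [douk,kgakd,ryz] -> 15 lines: cbas dyhtj khz mmldx dml ldvr douk kgakd ryz iivb xbepy vrsf sil jzkgl uipz
Hunk 3: at line 9 remove [iivb] add [mgf,trmkk] -> 16 lines: cbas dyhtj khz mmldx dml ldvr douk kgakd ryz mgf trmkk xbepy vrsf sil jzkgl uipz
Hunk 4: at line 9 remove [mgf] add [kthgk,hjnd] -> 17 lines: cbas dyhtj khz mmldx dml ldvr douk kgakd ryz kthgk hjnd trmkk xbepy vrsf sil jzkgl uipz
Hunk 5: at line 2 remove [khz] add [cooiy] -> 17 lines: cbas dyhtj cooiy mmldx dml ldvr douk kgakd ryz kthgk hjnd trmkk xbepy vrsf sil jzkgl uipz
Hunk 6: at line 5 remove [ldvr] add [bpkl,maryn] -> 18 lines: cbas dyhtj cooiy mmldx dml bpkl maryn douk kgakd ryz kthgk hjnd trmkk xbepy vrsf sil jzkgl uipz
Final line 7: maryn

Answer: maryn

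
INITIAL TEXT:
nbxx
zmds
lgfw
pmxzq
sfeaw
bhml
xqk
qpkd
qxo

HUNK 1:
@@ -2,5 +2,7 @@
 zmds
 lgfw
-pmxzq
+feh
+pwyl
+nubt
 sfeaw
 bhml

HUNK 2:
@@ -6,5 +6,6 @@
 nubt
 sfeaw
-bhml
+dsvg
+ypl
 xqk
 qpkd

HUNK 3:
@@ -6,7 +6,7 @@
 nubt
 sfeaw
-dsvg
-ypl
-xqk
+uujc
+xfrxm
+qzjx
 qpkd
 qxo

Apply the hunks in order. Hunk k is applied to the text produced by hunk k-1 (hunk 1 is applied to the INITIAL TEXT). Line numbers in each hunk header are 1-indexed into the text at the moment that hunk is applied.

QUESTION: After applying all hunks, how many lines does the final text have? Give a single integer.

Answer: 12

Derivation:
Hunk 1: at line 2 remove [pmxzq] add [feh,pwyl,nubt] -> 11 lines: nbxx zmds lgfw feh pwyl nubt sfeaw bhml xqk qpkd qxo
Hunk 2: at line 6 remove [bhml] add [dsvg,ypl] -> 12 lines: nbxx zmds lgfw feh pwyl nubt sfeaw dsvg ypl xqk qpkd qxo
Hunk 3: at line 6 remove [dsvg,ypl,xqk] add [uujc,xfrxm,qzjx] -> 12 lines: nbxx zmds lgfw feh pwyl nubt sfeaw uujc xfrxm qzjx qpkd qxo
Final line count: 12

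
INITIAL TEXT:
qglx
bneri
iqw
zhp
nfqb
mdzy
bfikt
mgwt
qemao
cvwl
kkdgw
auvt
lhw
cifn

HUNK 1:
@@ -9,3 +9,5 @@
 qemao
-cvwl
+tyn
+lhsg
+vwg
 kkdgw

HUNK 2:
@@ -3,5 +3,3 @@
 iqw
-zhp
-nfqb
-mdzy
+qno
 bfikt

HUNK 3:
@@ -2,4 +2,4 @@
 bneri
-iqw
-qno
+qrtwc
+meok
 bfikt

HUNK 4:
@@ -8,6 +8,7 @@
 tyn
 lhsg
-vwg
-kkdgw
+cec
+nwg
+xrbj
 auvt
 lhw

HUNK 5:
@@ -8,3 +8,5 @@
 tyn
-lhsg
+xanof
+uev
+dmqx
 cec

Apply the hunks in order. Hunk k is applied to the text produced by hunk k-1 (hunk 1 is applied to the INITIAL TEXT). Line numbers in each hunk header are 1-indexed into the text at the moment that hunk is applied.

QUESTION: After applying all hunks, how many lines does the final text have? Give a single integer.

Answer: 17

Derivation:
Hunk 1: at line 9 remove [cvwl] add [tyn,lhsg,vwg] -> 16 lines: qglx bneri iqw zhp nfqb mdzy bfikt mgwt qemao tyn lhsg vwg kkdgw auvt lhw cifn
Hunk 2: at line 3 remove [zhp,nfqb,mdzy] add [qno] -> 14 lines: qglx bneri iqw qno bfikt mgwt qemao tyn lhsg vwg kkdgw auvt lhw cifn
Hunk 3: at line 2 remove [iqw,qno] add [qrtwc,meok] -> 14 lines: qglx bneri qrtwc meok bfikt mgwt qemao tyn lhsg vwg kkdgw auvt lhw cifn
Hunk 4: at line 8 remove [vwg,kkdgw] add [cec,nwg,xrbj] -> 15 lines: qglx bneri qrtwc meok bfikt mgwt qemao tyn lhsg cec nwg xrbj auvt lhw cifn
Hunk 5: at line 8 remove [lhsg] add [xanof,uev,dmqx] -> 17 lines: qglx bneri qrtwc meok bfikt mgwt qemao tyn xanof uev dmqx cec nwg xrbj auvt lhw cifn
Final line count: 17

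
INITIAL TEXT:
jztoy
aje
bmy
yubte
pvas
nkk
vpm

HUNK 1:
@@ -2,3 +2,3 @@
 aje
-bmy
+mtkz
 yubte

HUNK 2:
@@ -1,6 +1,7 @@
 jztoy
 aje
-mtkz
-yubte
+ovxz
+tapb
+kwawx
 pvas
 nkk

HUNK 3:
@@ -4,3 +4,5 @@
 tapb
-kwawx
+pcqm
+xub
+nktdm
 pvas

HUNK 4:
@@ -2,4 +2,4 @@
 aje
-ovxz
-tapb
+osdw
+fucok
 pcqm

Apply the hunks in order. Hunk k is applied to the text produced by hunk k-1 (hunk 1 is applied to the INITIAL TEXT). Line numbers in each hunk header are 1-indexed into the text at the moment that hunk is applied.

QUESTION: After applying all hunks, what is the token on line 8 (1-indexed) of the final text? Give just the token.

Hunk 1: at line 2 remove [bmy] add [mtkz] -> 7 lines: jztoy aje mtkz yubte pvas nkk vpm
Hunk 2: at line 1 remove [mtkz,yubte] add [ovxz,tapb,kwawx] -> 8 lines: jztoy aje ovxz tapb kwawx pvas nkk vpm
Hunk 3: at line 4 remove [kwawx] add [pcqm,xub,nktdm] -> 10 lines: jztoy aje ovxz tapb pcqm xub nktdm pvas nkk vpm
Hunk 4: at line 2 remove [ovxz,tapb] add [osdw,fucok] -> 10 lines: jztoy aje osdw fucok pcqm xub nktdm pvas nkk vpm
Final line 8: pvas

Answer: pvas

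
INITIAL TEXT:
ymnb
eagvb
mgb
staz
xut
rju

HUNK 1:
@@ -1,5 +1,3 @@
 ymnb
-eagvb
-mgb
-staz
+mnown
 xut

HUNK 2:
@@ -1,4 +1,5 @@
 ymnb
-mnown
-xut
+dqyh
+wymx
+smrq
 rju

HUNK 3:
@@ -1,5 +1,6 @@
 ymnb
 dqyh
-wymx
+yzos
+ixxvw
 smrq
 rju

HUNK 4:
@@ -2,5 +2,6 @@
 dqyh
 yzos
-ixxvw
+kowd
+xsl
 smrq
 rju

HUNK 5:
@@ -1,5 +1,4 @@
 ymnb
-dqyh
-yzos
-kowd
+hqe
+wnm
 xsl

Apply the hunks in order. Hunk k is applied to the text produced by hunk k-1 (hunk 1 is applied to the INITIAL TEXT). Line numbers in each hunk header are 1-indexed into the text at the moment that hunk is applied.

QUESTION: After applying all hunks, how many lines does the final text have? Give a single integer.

Hunk 1: at line 1 remove [eagvb,mgb,staz] add [mnown] -> 4 lines: ymnb mnown xut rju
Hunk 2: at line 1 remove [mnown,xut] add [dqyh,wymx,smrq] -> 5 lines: ymnb dqyh wymx smrq rju
Hunk 3: at line 1 remove [wymx] add [yzos,ixxvw] -> 6 lines: ymnb dqyh yzos ixxvw smrq rju
Hunk 4: at line 2 remove [ixxvw] add [kowd,xsl] -> 7 lines: ymnb dqyh yzos kowd xsl smrq rju
Hunk 5: at line 1 remove [dqyh,yzos,kowd] add [hqe,wnm] -> 6 lines: ymnb hqe wnm xsl smrq rju
Final line count: 6

Answer: 6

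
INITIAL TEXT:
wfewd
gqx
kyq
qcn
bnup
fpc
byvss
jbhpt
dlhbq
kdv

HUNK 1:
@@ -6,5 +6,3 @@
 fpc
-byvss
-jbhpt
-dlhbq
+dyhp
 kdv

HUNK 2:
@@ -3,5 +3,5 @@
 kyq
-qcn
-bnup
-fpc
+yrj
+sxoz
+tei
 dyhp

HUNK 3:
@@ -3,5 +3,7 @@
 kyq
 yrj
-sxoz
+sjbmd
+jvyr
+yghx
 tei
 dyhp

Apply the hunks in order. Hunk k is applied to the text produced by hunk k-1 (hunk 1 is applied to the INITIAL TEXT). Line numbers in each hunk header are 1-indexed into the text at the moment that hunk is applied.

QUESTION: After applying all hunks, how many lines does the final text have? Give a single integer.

Answer: 10

Derivation:
Hunk 1: at line 6 remove [byvss,jbhpt,dlhbq] add [dyhp] -> 8 lines: wfewd gqx kyq qcn bnup fpc dyhp kdv
Hunk 2: at line 3 remove [qcn,bnup,fpc] add [yrj,sxoz,tei] -> 8 lines: wfewd gqx kyq yrj sxoz tei dyhp kdv
Hunk 3: at line 3 remove [sxoz] add [sjbmd,jvyr,yghx] -> 10 lines: wfewd gqx kyq yrj sjbmd jvyr yghx tei dyhp kdv
Final line count: 10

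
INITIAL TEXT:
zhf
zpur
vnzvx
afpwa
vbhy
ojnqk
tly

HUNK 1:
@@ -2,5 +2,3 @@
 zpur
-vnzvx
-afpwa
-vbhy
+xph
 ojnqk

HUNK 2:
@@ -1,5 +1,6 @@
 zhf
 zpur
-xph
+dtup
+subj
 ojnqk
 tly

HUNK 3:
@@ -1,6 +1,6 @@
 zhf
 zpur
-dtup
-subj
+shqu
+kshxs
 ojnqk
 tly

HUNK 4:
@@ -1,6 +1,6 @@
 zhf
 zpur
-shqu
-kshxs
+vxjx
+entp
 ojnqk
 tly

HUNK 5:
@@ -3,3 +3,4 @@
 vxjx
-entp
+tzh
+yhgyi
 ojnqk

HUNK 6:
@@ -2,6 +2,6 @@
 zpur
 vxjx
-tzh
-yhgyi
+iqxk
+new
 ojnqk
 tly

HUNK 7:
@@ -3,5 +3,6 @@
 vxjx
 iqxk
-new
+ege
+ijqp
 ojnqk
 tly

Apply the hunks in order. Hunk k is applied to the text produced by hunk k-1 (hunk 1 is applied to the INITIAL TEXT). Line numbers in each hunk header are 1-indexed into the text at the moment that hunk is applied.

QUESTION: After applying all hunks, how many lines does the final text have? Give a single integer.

Hunk 1: at line 2 remove [vnzvx,afpwa,vbhy] add [xph] -> 5 lines: zhf zpur xph ojnqk tly
Hunk 2: at line 1 remove [xph] add [dtup,subj] -> 6 lines: zhf zpur dtup subj ojnqk tly
Hunk 3: at line 1 remove [dtup,subj] add [shqu,kshxs] -> 6 lines: zhf zpur shqu kshxs ojnqk tly
Hunk 4: at line 1 remove [shqu,kshxs] add [vxjx,entp] -> 6 lines: zhf zpur vxjx entp ojnqk tly
Hunk 5: at line 3 remove [entp] add [tzh,yhgyi] -> 7 lines: zhf zpur vxjx tzh yhgyi ojnqk tly
Hunk 6: at line 2 remove [tzh,yhgyi] add [iqxk,new] -> 7 lines: zhf zpur vxjx iqxk new ojnqk tly
Hunk 7: at line 3 remove [new] add [ege,ijqp] -> 8 lines: zhf zpur vxjx iqxk ege ijqp ojnqk tly
Final line count: 8

Answer: 8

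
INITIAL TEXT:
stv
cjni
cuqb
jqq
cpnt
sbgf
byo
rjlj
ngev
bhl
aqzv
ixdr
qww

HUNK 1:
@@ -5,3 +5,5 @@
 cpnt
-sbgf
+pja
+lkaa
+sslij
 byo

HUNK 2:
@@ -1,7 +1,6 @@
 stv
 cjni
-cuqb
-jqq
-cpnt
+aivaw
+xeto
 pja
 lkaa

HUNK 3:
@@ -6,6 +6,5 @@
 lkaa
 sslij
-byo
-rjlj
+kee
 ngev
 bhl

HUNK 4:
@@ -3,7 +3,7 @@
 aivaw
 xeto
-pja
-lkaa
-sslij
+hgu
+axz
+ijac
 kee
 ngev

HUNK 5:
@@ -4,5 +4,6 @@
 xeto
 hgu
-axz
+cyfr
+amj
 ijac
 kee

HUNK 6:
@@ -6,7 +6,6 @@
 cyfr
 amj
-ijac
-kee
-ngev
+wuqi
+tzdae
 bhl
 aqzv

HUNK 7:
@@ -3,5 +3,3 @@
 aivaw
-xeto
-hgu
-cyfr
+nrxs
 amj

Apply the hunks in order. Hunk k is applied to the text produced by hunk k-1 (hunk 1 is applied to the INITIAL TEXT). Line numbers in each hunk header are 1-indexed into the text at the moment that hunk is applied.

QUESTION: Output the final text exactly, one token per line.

Hunk 1: at line 5 remove [sbgf] add [pja,lkaa,sslij] -> 15 lines: stv cjni cuqb jqq cpnt pja lkaa sslij byo rjlj ngev bhl aqzv ixdr qww
Hunk 2: at line 1 remove [cuqb,jqq,cpnt] add [aivaw,xeto] -> 14 lines: stv cjni aivaw xeto pja lkaa sslij byo rjlj ngev bhl aqzv ixdr qww
Hunk 3: at line 6 remove [byo,rjlj] add [kee] -> 13 lines: stv cjni aivaw xeto pja lkaa sslij kee ngev bhl aqzv ixdr qww
Hunk 4: at line 3 remove [pja,lkaa,sslij] add [hgu,axz,ijac] -> 13 lines: stv cjni aivaw xeto hgu axz ijac kee ngev bhl aqzv ixdr qww
Hunk 5: at line 4 remove [axz] add [cyfr,amj] -> 14 lines: stv cjni aivaw xeto hgu cyfr amj ijac kee ngev bhl aqzv ixdr qww
Hunk 6: at line 6 remove [ijac,kee,ngev] add [wuqi,tzdae] -> 13 lines: stv cjni aivaw xeto hgu cyfr amj wuqi tzdae bhl aqzv ixdr qww
Hunk 7: at line 3 remove [xeto,hgu,cyfr] add [nrxs] -> 11 lines: stv cjni aivaw nrxs amj wuqi tzdae bhl aqzv ixdr qww

Answer: stv
cjni
aivaw
nrxs
amj
wuqi
tzdae
bhl
aqzv
ixdr
qww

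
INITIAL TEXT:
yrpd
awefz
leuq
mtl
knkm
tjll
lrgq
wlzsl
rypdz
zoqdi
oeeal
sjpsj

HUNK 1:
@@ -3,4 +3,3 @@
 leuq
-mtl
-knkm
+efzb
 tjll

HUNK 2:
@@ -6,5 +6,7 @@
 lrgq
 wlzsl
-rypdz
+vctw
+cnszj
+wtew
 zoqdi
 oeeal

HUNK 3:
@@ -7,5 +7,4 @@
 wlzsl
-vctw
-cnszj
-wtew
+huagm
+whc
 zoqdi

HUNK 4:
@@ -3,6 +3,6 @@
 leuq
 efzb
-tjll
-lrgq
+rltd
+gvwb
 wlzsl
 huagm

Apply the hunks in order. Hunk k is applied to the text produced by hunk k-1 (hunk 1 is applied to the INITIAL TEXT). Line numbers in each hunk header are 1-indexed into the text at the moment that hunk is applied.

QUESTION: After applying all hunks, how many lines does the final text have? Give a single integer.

Hunk 1: at line 3 remove [mtl,knkm] add [efzb] -> 11 lines: yrpd awefz leuq efzb tjll lrgq wlzsl rypdz zoqdi oeeal sjpsj
Hunk 2: at line 6 remove [rypdz] add [vctw,cnszj,wtew] -> 13 lines: yrpd awefz leuq efzb tjll lrgq wlzsl vctw cnszj wtew zoqdi oeeal sjpsj
Hunk 3: at line 7 remove [vctw,cnszj,wtew] add [huagm,whc] -> 12 lines: yrpd awefz leuq efzb tjll lrgq wlzsl huagm whc zoqdi oeeal sjpsj
Hunk 4: at line 3 remove [tjll,lrgq] add [rltd,gvwb] -> 12 lines: yrpd awefz leuq efzb rltd gvwb wlzsl huagm whc zoqdi oeeal sjpsj
Final line count: 12

Answer: 12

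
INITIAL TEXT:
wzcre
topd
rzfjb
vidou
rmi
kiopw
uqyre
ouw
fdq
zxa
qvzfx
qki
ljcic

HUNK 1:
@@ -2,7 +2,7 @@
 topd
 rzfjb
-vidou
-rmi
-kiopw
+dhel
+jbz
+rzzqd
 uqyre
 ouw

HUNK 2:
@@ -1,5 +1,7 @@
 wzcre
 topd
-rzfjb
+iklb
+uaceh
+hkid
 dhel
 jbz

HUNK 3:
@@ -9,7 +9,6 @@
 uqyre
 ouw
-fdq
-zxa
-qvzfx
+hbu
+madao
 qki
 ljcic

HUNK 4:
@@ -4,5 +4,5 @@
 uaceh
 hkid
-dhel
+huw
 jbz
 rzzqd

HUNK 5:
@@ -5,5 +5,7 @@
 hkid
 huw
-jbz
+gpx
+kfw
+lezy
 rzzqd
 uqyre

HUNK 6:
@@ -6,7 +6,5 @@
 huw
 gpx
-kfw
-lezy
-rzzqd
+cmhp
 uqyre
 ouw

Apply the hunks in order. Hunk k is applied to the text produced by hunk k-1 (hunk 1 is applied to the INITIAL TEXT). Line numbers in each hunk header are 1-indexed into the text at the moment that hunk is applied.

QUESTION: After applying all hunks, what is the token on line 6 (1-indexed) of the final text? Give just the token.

Hunk 1: at line 2 remove [vidou,rmi,kiopw] add [dhel,jbz,rzzqd] -> 13 lines: wzcre topd rzfjb dhel jbz rzzqd uqyre ouw fdq zxa qvzfx qki ljcic
Hunk 2: at line 1 remove [rzfjb] add [iklb,uaceh,hkid] -> 15 lines: wzcre topd iklb uaceh hkid dhel jbz rzzqd uqyre ouw fdq zxa qvzfx qki ljcic
Hunk 3: at line 9 remove [fdq,zxa,qvzfx] add [hbu,madao] -> 14 lines: wzcre topd iklb uaceh hkid dhel jbz rzzqd uqyre ouw hbu madao qki ljcic
Hunk 4: at line 4 remove [dhel] add [huw] -> 14 lines: wzcre topd iklb uaceh hkid huw jbz rzzqd uqyre ouw hbu madao qki ljcic
Hunk 5: at line 5 remove [jbz] add [gpx,kfw,lezy] -> 16 lines: wzcre topd iklb uaceh hkid huw gpx kfw lezy rzzqd uqyre ouw hbu madao qki ljcic
Hunk 6: at line 6 remove [kfw,lezy,rzzqd] add [cmhp] -> 14 lines: wzcre topd iklb uaceh hkid huw gpx cmhp uqyre ouw hbu madao qki ljcic
Final line 6: huw

Answer: huw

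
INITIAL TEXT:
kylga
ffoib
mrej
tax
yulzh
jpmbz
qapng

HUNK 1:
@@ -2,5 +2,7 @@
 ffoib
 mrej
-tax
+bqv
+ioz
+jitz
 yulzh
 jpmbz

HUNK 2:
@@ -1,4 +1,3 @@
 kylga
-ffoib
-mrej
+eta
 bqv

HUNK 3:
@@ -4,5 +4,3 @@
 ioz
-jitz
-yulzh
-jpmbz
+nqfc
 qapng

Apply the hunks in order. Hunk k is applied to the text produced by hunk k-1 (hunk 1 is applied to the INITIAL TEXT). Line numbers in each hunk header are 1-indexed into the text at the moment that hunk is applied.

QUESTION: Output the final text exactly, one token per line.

Hunk 1: at line 2 remove [tax] add [bqv,ioz,jitz] -> 9 lines: kylga ffoib mrej bqv ioz jitz yulzh jpmbz qapng
Hunk 2: at line 1 remove [ffoib,mrej] add [eta] -> 8 lines: kylga eta bqv ioz jitz yulzh jpmbz qapng
Hunk 3: at line 4 remove [jitz,yulzh,jpmbz] add [nqfc] -> 6 lines: kylga eta bqv ioz nqfc qapng

Answer: kylga
eta
bqv
ioz
nqfc
qapng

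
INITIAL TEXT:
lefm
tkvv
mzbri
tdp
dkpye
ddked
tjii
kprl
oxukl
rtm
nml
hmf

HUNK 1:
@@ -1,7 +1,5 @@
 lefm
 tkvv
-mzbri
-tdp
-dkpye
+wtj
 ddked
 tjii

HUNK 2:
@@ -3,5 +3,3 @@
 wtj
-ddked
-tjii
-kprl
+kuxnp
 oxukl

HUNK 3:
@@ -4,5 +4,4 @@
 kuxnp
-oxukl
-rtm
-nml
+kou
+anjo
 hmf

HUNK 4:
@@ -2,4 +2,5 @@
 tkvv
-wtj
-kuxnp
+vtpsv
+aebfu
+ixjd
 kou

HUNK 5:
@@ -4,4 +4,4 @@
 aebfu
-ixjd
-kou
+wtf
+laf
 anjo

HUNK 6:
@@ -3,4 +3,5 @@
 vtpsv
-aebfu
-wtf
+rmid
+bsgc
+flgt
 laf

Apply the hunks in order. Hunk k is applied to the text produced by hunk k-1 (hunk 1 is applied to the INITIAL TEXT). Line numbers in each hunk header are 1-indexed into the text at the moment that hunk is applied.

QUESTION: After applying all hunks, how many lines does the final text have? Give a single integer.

Answer: 9

Derivation:
Hunk 1: at line 1 remove [mzbri,tdp,dkpye] add [wtj] -> 10 lines: lefm tkvv wtj ddked tjii kprl oxukl rtm nml hmf
Hunk 2: at line 3 remove [ddked,tjii,kprl] add [kuxnp] -> 8 lines: lefm tkvv wtj kuxnp oxukl rtm nml hmf
Hunk 3: at line 4 remove [oxukl,rtm,nml] add [kou,anjo] -> 7 lines: lefm tkvv wtj kuxnp kou anjo hmf
Hunk 4: at line 2 remove [wtj,kuxnp] add [vtpsv,aebfu,ixjd] -> 8 lines: lefm tkvv vtpsv aebfu ixjd kou anjo hmf
Hunk 5: at line 4 remove [ixjd,kou] add [wtf,laf] -> 8 lines: lefm tkvv vtpsv aebfu wtf laf anjo hmf
Hunk 6: at line 3 remove [aebfu,wtf] add [rmid,bsgc,flgt] -> 9 lines: lefm tkvv vtpsv rmid bsgc flgt laf anjo hmf
Final line count: 9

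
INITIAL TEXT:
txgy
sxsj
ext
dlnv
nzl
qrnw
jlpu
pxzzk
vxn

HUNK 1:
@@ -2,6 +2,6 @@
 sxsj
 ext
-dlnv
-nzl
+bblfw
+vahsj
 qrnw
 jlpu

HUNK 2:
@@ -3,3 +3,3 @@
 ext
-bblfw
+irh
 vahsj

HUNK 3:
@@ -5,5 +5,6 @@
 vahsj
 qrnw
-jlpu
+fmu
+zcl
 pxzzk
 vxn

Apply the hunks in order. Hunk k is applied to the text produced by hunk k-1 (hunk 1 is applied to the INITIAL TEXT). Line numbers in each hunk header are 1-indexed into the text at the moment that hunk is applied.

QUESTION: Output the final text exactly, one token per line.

Answer: txgy
sxsj
ext
irh
vahsj
qrnw
fmu
zcl
pxzzk
vxn

Derivation:
Hunk 1: at line 2 remove [dlnv,nzl] add [bblfw,vahsj] -> 9 lines: txgy sxsj ext bblfw vahsj qrnw jlpu pxzzk vxn
Hunk 2: at line 3 remove [bblfw] add [irh] -> 9 lines: txgy sxsj ext irh vahsj qrnw jlpu pxzzk vxn
Hunk 3: at line 5 remove [jlpu] add [fmu,zcl] -> 10 lines: txgy sxsj ext irh vahsj qrnw fmu zcl pxzzk vxn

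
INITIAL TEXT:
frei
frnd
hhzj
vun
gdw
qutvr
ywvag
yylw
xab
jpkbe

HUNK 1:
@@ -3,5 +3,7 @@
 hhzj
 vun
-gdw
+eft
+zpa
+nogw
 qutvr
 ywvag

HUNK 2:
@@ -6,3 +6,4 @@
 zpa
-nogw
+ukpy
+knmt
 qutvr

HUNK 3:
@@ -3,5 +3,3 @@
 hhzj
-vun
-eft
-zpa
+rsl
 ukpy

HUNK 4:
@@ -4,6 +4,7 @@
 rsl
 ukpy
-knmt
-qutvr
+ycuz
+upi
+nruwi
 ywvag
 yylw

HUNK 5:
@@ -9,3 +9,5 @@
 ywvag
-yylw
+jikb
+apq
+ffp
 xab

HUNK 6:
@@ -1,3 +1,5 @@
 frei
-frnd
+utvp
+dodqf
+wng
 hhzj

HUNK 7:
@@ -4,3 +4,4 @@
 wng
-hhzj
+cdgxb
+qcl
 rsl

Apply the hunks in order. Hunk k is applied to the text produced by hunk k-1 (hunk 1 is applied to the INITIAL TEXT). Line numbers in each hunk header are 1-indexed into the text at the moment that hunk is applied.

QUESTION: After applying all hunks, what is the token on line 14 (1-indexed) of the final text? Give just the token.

Hunk 1: at line 3 remove [gdw] add [eft,zpa,nogw] -> 12 lines: frei frnd hhzj vun eft zpa nogw qutvr ywvag yylw xab jpkbe
Hunk 2: at line 6 remove [nogw] add [ukpy,knmt] -> 13 lines: frei frnd hhzj vun eft zpa ukpy knmt qutvr ywvag yylw xab jpkbe
Hunk 3: at line 3 remove [vun,eft,zpa] add [rsl] -> 11 lines: frei frnd hhzj rsl ukpy knmt qutvr ywvag yylw xab jpkbe
Hunk 4: at line 4 remove [knmt,qutvr] add [ycuz,upi,nruwi] -> 12 lines: frei frnd hhzj rsl ukpy ycuz upi nruwi ywvag yylw xab jpkbe
Hunk 5: at line 9 remove [yylw] add [jikb,apq,ffp] -> 14 lines: frei frnd hhzj rsl ukpy ycuz upi nruwi ywvag jikb apq ffp xab jpkbe
Hunk 6: at line 1 remove [frnd] add [utvp,dodqf,wng] -> 16 lines: frei utvp dodqf wng hhzj rsl ukpy ycuz upi nruwi ywvag jikb apq ffp xab jpkbe
Hunk 7: at line 4 remove [hhzj] add [cdgxb,qcl] -> 17 lines: frei utvp dodqf wng cdgxb qcl rsl ukpy ycuz upi nruwi ywvag jikb apq ffp xab jpkbe
Final line 14: apq

Answer: apq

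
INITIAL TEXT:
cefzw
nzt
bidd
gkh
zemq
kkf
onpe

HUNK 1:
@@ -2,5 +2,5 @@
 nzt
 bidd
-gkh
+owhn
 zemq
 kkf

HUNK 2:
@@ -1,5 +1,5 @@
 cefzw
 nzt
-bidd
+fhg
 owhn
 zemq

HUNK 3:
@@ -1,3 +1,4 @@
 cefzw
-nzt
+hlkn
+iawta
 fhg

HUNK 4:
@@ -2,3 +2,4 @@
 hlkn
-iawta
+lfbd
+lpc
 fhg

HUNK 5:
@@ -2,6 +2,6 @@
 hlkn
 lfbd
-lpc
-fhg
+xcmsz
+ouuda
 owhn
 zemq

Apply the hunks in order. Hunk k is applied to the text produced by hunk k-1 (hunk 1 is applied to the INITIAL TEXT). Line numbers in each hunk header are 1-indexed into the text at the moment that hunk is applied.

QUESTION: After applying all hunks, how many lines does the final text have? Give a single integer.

Hunk 1: at line 2 remove [gkh] add [owhn] -> 7 lines: cefzw nzt bidd owhn zemq kkf onpe
Hunk 2: at line 1 remove [bidd] add [fhg] -> 7 lines: cefzw nzt fhg owhn zemq kkf onpe
Hunk 3: at line 1 remove [nzt] add [hlkn,iawta] -> 8 lines: cefzw hlkn iawta fhg owhn zemq kkf onpe
Hunk 4: at line 2 remove [iawta] add [lfbd,lpc] -> 9 lines: cefzw hlkn lfbd lpc fhg owhn zemq kkf onpe
Hunk 5: at line 2 remove [lpc,fhg] add [xcmsz,ouuda] -> 9 lines: cefzw hlkn lfbd xcmsz ouuda owhn zemq kkf onpe
Final line count: 9

Answer: 9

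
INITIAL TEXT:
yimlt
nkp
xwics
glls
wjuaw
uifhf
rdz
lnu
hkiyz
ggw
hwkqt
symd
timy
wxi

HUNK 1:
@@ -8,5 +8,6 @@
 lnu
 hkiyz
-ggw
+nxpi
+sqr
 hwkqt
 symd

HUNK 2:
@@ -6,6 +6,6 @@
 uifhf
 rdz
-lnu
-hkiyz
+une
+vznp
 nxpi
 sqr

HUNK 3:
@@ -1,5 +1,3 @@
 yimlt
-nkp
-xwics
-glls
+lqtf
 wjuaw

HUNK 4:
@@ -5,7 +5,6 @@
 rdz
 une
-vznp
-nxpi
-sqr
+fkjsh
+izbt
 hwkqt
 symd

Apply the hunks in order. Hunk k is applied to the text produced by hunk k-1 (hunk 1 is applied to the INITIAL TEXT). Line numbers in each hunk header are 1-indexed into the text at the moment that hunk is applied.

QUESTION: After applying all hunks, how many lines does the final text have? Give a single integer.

Answer: 12

Derivation:
Hunk 1: at line 8 remove [ggw] add [nxpi,sqr] -> 15 lines: yimlt nkp xwics glls wjuaw uifhf rdz lnu hkiyz nxpi sqr hwkqt symd timy wxi
Hunk 2: at line 6 remove [lnu,hkiyz] add [une,vznp] -> 15 lines: yimlt nkp xwics glls wjuaw uifhf rdz une vznp nxpi sqr hwkqt symd timy wxi
Hunk 3: at line 1 remove [nkp,xwics,glls] add [lqtf] -> 13 lines: yimlt lqtf wjuaw uifhf rdz une vznp nxpi sqr hwkqt symd timy wxi
Hunk 4: at line 5 remove [vznp,nxpi,sqr] add [fkjsh,izbt] -> 12 lines: yimlt lqtf wjuaw uifhf rdz une fkjsh izbt hwkqt symd timy wxi
Final line count: 12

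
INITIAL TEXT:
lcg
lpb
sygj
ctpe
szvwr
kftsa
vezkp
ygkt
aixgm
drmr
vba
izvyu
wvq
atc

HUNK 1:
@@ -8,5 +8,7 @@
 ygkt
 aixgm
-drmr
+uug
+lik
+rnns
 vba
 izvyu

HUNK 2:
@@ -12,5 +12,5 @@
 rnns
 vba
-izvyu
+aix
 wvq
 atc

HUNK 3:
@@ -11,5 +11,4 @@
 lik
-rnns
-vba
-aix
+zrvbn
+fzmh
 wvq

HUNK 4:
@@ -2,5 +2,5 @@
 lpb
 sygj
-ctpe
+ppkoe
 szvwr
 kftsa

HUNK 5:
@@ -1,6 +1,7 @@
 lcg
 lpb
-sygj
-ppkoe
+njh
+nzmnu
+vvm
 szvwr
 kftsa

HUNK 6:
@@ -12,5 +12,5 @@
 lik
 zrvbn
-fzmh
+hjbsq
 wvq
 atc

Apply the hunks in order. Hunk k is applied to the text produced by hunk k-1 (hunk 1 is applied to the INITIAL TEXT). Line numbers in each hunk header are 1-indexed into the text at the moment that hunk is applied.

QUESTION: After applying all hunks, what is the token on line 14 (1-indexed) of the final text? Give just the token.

Answer: hjbsq

Derivation:
Hunk 1: at line 8 remove [drmr] add [uug,lik,rnns] -> 16 lines: lcg lpb sygj ctpe szvwr kftsa vezkp ygkt aixgm uug lik rnns vba izvyu wvq atc
Hunk 2: at line 12 remove [izvyu] add [aix] -> 16 lines: lcg lpb sygj ctpe szvwr kftsa vezkp ygkt aixgm uug lik rnns vba aix wvq atc
Hunk 3: at line 11 remove [rnns,vba,aix] add [zrvbn,fzmh] -> 15 lines: lcg lpb sygj ctpe szvwr kftsa vezkp ygkt aixgm uug lik zrvbn fzmh wvq atc
Hunk 4: at line 2 remove [ctpe] add [ppkoe] -> 15 lines: lcg lpb sygj ppkoe szvwr kftsa vezkp ygkt aixgm uug lik zrvbn fzmh wvq atc
Hunk 5: at line 1 remove [sygj,ppkoe] add [njh,nzmnu,vvm] -> 16 lines: lcg lpb njh nzmnu vvm szvwr kftsa vezkp ygkt aixgm uug lik zrvbn fzmh wvq atc
Hunk 6: at line 12 remove [fzmh] add [hjbsq] -> 16 lines: lcg lpb njh nzmnu vvm szvwr kftsa vezkp ygkt aixgm uug lik zrvbn hjbsq wvq atc
Final line 14: hjbsq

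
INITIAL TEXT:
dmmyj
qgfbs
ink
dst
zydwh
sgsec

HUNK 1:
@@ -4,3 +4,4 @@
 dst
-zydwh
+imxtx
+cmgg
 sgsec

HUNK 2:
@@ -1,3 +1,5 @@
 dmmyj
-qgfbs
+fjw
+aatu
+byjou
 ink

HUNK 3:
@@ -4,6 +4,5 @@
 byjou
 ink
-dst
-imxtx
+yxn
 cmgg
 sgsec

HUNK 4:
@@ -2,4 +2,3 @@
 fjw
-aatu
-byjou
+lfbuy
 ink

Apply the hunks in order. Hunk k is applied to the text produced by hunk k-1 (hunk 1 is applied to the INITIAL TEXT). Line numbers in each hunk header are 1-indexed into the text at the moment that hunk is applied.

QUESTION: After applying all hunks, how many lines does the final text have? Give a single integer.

Answer: 7

Derivation:
Hunk 1: at line 4 remove [zydwh] add [imxtx,cmgg] -> 7 lines: dmmyj qgfbs ink dst imxtx cmgg sgsec
Hunk 2: at line 1 remove [qgfbs] add [fjw,aatu,byjou] -> 9 lines: dmmyj fjw aatu byjou ink dst imxtx cmgg sgsec
Hunk 3: at line 4 remove [dst,imxtx] add [yxn] -> 8 lines: dmmyj fjw aatu byjou ink yxn cmgg sgsec
Hunk 4: at line 2 remove [aatu,byjou] add [lfbuy] -> 7 lines: dmmyj fjw lfbuy ink yxn cmgg sgsec
Final line count: 7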